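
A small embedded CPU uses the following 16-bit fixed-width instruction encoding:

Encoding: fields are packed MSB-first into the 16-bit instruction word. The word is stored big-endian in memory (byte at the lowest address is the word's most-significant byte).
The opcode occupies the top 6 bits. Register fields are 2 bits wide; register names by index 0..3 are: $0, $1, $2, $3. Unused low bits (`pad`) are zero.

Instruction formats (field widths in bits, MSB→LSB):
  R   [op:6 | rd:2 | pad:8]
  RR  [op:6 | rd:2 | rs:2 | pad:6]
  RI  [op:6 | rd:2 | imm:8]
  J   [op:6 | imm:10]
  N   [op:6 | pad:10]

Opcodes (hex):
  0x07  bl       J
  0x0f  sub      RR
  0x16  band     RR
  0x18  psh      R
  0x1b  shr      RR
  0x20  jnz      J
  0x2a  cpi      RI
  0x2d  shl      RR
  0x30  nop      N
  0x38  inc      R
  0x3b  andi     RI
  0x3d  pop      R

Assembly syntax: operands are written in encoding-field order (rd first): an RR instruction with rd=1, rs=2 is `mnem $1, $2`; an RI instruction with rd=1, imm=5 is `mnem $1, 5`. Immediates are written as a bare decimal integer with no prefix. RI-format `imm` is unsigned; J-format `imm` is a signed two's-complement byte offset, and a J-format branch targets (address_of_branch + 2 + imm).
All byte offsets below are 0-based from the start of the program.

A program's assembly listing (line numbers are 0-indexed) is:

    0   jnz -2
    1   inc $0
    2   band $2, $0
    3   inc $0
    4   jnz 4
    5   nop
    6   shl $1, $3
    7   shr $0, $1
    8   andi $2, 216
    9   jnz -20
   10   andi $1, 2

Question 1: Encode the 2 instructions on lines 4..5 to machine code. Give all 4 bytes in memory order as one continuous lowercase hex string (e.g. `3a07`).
line 4 (jnz): pack op=0x20:6|imm=4:10 = 0x8004; big→ 80 04
line 5 (nop): pack op=0x30:6|pad=0:10 = 0xc000; big→ c0 00

8004c000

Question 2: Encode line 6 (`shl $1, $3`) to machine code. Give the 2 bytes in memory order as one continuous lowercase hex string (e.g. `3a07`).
b5c0

line 6 (shl): pack op=0x2d:6|rd=1:2|rs=3:2|pad=0:6 = 0xb5c0; big→ b5 c0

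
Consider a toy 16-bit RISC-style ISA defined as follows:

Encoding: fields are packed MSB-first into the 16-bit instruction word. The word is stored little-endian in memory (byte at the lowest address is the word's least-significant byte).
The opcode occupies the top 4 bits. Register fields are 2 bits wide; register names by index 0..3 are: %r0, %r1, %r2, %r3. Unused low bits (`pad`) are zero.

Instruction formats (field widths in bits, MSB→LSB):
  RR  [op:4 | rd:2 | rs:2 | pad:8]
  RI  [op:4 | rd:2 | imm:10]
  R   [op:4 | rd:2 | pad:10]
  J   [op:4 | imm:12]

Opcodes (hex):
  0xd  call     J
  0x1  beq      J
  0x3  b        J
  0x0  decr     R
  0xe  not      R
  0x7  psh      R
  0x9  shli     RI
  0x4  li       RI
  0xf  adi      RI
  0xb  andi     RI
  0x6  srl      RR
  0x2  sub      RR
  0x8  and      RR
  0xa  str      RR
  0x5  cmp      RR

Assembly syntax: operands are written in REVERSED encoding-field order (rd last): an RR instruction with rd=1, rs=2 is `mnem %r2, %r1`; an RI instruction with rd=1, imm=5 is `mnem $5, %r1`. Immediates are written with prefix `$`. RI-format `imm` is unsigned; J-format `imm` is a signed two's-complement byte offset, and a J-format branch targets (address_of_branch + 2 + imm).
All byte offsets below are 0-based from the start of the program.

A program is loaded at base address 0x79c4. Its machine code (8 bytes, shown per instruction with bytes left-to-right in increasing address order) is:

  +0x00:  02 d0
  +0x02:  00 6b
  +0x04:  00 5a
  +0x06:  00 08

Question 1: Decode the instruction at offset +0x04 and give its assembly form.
[04] 00 5a → 0x5a00
  top 4b → 0x5 → cmp [RR]
  rd: (w>>10)&0x3=0x2 → %r2
  rs: (w>>8)&0x3=0x2 → %r2

cmp %r2, %r2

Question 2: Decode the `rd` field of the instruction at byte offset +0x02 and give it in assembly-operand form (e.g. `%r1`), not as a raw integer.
%r2

+0x02: 00 6b ⇒ word 0x6b00 (little)
  opcode bits[15:12]=0x6: srl/RR
  rd@[11:10]=0x2 ⇒ %r2
  rs@[9:8]=0x3 ⇒ %r3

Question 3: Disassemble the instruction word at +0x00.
call $2

+0x00: 02 d0 ⇒ word 0xd002 (little)
  top 4b → 0xd → call [J]
  imm@[11:0]=0x2 ⇒ $2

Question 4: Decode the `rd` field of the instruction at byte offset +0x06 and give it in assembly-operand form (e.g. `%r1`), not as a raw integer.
%r2

[06] 00 08 → 0x0800
  op=0x0800>>12=0x0 ⇒ decr (R)
  [11:10] rd=2 = %r2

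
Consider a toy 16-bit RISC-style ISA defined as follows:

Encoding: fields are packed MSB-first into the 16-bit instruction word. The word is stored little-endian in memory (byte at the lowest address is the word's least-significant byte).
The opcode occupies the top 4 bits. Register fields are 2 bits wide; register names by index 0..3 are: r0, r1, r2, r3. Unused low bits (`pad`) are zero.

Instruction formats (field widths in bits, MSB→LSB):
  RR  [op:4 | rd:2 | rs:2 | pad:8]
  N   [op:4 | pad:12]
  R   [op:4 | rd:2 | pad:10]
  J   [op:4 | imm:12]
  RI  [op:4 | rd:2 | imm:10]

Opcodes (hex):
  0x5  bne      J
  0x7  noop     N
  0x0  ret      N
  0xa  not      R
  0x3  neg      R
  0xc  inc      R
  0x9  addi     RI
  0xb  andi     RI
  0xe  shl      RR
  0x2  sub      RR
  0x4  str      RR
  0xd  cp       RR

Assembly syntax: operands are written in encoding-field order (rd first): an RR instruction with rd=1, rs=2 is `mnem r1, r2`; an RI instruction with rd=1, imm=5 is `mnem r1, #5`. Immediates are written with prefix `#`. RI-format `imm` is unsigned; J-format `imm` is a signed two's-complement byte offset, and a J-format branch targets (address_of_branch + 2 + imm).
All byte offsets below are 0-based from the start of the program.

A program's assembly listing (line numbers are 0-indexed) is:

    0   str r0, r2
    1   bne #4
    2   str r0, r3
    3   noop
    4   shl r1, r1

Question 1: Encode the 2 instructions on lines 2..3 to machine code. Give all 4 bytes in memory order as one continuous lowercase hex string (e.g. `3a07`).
L2: str op=0x4:4|rd=0:2|rs=3:2|pad=0:8 ⇒ 0x4300 ⇒ little 00 43
L3: noop op=0x7:4|pad=0:12 ⇒ 0x7000 ⇒ little 00 70

00430070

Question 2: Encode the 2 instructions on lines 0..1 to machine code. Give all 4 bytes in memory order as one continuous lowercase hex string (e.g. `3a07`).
00420450

L0: str op=0x4:4|rd=0:2|rs=2:2|pad=0:8 ⇒ 0x4200 ⇒ little 00 42
L1: bne op=0x5:4|imm=4:12 ⇒ 0x5004 ⇒ little 04 50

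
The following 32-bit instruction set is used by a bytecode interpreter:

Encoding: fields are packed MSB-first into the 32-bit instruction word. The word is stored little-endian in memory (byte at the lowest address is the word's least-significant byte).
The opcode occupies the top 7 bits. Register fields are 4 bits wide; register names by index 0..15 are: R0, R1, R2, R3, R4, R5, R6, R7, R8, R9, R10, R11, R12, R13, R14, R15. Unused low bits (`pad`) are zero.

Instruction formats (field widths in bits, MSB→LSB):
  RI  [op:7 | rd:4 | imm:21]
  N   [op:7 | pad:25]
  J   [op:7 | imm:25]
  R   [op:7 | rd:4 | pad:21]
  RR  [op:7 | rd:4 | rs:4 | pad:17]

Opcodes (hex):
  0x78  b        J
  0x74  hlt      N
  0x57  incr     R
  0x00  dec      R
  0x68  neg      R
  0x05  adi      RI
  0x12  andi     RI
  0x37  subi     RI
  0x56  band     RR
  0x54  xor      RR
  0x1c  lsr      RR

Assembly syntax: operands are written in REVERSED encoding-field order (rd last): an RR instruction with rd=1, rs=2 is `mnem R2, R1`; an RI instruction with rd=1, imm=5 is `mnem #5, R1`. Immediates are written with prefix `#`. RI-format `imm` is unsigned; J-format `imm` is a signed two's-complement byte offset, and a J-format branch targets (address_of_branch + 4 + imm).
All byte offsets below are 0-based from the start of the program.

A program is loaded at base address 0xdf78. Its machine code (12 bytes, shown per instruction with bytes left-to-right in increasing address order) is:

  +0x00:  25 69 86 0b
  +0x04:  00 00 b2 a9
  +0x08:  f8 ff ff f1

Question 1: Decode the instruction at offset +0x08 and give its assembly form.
b #-8

off 0x08: read f8 ff ff f1 as little → 0xf1fffff8
  top 7b → 0x78 → b [J]
  imm@[24:0]=0x1fffff8 (s25→-8) ⇒ #-8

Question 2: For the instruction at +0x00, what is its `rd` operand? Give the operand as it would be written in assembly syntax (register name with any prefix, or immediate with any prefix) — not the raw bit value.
R12

+0x00: 25 69 86 0b ⇒ word 0x0b866925 (little)
  opcode bits[31:25]=0x5: adi/RI
  rd: (w>>21)&0xf=0xc → R12
  imm: (w>>0)&0x1fffff=0x66925 → #420133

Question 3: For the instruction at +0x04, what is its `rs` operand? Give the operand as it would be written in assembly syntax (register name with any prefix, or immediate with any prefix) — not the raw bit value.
+0x04: 00 00 b2 a9 ⇒ word 0xa9b20000 (little)
  opcode bits[31:25]=0x54: xor/RR
  rd: (w>>21)&0xf=0xd → R13
  rs: (w>>17)&0xf=0x9 → R9

R9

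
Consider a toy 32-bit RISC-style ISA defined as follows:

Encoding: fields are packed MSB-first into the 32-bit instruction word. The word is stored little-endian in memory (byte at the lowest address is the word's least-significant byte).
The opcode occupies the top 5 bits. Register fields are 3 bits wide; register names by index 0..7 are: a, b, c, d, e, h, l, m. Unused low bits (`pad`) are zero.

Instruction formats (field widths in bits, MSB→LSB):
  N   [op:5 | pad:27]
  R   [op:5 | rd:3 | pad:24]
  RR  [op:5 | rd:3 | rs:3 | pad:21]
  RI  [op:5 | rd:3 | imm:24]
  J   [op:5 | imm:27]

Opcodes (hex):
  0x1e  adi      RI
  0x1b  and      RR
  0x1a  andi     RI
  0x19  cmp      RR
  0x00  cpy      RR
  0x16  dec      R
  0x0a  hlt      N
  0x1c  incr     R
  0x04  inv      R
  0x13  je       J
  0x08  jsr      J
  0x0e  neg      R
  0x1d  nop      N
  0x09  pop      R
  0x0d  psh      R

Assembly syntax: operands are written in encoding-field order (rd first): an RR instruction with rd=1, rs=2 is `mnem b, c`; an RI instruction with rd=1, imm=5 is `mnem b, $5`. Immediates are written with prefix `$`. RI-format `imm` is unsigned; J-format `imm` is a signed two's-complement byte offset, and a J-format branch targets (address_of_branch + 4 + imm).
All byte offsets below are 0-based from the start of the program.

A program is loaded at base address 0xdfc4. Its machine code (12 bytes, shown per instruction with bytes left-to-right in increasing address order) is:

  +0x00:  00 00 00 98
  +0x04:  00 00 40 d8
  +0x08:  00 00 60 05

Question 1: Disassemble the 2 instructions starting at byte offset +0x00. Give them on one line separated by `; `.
je $0; and a, c

off 0x00: read 00 00 00 98 as little → 0x98000000
  top 5b → 0x13 → je [J]
  imm@[26:0]=0x0 ⇒ $0
off 0x04: read 00 00 40 d8 as little → 0xd8400000
  top 5b → 0x1b → and [RR]
  rd@[26:24]=0x0 ⇒ a
  rs@[23:21]=0x2 ⇒ c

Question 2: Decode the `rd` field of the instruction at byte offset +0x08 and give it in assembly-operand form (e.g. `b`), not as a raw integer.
h

[08] 00 00 60 05 → 0x05600000
  op=0x05600000>>27=0x0 ⇒ cpy (RR)
  [26:24] rd=5 = h
  [23:21] rs=3 = d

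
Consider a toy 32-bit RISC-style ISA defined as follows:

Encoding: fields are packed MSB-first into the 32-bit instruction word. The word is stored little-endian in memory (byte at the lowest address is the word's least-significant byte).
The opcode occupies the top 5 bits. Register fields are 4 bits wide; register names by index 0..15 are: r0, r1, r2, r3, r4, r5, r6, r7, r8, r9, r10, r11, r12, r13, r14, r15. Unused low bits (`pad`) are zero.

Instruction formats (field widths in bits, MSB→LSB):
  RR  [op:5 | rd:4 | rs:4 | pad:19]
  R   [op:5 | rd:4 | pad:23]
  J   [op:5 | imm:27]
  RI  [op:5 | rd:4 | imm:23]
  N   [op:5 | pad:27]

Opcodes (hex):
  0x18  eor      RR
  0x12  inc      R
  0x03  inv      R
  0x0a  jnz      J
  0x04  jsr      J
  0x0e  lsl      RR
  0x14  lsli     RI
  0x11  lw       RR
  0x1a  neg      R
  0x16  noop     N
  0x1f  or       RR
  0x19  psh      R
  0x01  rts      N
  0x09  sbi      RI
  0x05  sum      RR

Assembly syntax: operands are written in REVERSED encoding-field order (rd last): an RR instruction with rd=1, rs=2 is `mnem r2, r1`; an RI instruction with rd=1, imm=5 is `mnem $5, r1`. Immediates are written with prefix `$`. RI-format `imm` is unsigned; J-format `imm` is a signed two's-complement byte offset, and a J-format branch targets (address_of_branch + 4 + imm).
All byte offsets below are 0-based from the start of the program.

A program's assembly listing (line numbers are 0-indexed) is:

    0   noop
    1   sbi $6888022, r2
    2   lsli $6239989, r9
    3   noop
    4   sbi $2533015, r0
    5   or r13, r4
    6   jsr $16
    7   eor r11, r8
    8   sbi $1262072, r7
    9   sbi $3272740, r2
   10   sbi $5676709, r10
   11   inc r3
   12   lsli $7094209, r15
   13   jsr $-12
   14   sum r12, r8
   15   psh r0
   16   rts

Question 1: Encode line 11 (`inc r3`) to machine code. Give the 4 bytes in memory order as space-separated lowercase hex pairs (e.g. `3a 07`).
L11: inc op=0x12:5|rd=3:4|pad=0:23 ⇒ 0x91800000 ⇒ little 00 00 80 91

00 00 80 91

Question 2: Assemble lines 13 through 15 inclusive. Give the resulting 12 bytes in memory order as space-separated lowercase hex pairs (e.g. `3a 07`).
f4 ff ff 27 00 00 60 2c 00 00 00 c8

L13: jsr op=0x4:5|imm=-12:27 ⇒ 0x27fffff4 ⇒ little f4 ff ff 27
L14: sum op=0x5:5|rd=8:4|rs=12:4|pad=0:19 ⇒ 0x2c600000 ⇒ little 00 00 60 2c
L15: psh op=0x19:5|rd=0:4|pad=0:23 ⇒ 0xc8000000 ⇒ little 00 00 00 c8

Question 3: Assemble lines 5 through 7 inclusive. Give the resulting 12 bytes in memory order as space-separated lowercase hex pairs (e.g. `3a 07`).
5. or fields op=0x1f:5|rd=4:4|rs=13:4|pad=0:19 → word fa680000h → 00 00 68 fa
6. jsr fields op=0x4:5|imm=16:27 → word 20000010h → 10 00 00 20
7. eor fields op=0x18:5|rd=8:4|rs=11:4|pad=0:19 → word c4580000h → 00 00 58 c4

00 00 68 fa 10 00 00 20 00 00 58 c4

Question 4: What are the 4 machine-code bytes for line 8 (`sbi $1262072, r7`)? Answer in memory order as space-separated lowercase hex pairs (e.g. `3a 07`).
L8: sbi op=0x9:5|rd=7:4|imm=1262072:23 ⇒ 0x4b9341f8 ⇒ little f8 41 93 4b

f8 41 93 4b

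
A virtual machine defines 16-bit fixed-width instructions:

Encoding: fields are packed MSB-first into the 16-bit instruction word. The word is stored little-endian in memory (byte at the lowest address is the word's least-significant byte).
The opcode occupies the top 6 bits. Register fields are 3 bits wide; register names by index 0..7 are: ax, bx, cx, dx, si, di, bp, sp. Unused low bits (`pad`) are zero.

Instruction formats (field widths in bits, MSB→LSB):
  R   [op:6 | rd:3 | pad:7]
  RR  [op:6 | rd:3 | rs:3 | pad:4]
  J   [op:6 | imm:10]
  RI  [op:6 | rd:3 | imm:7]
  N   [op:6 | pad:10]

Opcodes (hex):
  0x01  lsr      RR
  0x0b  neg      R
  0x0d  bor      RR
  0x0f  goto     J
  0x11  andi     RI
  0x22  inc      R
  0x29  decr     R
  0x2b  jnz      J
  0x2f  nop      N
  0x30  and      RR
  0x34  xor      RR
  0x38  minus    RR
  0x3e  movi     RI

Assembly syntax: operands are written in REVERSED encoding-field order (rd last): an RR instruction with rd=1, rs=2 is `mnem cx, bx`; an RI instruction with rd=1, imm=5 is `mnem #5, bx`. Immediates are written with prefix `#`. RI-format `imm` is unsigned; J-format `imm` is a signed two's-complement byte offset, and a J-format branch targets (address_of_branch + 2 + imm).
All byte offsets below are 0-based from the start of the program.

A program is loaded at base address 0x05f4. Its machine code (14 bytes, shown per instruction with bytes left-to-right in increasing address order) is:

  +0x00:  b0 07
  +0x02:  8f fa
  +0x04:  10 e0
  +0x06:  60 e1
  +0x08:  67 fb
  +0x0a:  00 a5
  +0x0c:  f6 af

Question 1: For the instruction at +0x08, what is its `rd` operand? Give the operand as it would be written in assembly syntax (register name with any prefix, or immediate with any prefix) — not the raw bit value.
bp

@+08  little-endian(67 fb) = 0xfb67
  opcode bits[15:10]=0x3e: movi/RI
  rd: (w>>7)&0x7=0x6 → bp
  imm: (w>>0)&0x7f=0x67 → #103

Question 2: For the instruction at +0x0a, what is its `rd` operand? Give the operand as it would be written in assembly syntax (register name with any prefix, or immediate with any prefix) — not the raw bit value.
@+0a  little-endian(00 a5) = 0xa500
  opcode bits[15:10]=0x29: decr/R
  rd@[9:7]=0x2 ⇒ cx

cx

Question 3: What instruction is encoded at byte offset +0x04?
minus bx, ax

+0x04: 10 e0 ⇒ word 0xe010 (little)
  op=0xe010>>10=0x38 ⇒ minus (RR)
  rd: (w>>7)&0x7=0x0 → ax
  rs: (w>>4)&0x7=0x1 → bx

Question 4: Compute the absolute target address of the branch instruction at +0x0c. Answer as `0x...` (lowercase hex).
off 0x0c: read f6 af as little → 0xaff6
  top 6b → 0x2b → jnz [J]
  [9:0] imm=1014 (s10→-10) = #-10
  target = base 0x05f4 + off 0x0c + 2 + imm -10 = 0x05f8

0x05f8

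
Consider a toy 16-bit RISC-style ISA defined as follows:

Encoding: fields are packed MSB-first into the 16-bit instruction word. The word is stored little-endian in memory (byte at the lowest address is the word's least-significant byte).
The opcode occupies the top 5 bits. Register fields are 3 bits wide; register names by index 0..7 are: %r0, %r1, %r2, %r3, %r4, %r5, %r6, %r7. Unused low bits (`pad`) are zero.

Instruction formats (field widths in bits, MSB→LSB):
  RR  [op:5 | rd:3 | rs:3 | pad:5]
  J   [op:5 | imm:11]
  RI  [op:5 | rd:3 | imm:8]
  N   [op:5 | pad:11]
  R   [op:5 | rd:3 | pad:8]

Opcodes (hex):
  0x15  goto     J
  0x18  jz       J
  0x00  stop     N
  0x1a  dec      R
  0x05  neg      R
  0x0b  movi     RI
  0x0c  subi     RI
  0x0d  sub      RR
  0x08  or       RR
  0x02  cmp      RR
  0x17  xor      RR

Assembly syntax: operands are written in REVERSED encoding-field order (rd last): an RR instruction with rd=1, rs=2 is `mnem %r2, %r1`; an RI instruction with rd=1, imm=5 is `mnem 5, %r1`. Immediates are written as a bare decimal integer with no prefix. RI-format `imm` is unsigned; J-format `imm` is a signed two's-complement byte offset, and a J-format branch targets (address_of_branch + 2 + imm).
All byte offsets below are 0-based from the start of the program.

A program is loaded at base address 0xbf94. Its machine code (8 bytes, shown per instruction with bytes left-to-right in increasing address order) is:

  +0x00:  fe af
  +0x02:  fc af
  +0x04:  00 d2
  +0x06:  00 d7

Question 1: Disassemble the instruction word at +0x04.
[04] 00 d2 → 0xd200
  op=0xd200>>11=0x1a ⇒ dec (R)
  [10:8] rd=2 = %r2

dec %r2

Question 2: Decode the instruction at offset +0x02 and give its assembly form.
@+02  little-endian(fc af) = 0xaffc
  op=0xaffc>>11=0x15 ⇒ goto (J)
  imm@[10:0]=0x7fc (s11→-4) ⇒ -4

goto -4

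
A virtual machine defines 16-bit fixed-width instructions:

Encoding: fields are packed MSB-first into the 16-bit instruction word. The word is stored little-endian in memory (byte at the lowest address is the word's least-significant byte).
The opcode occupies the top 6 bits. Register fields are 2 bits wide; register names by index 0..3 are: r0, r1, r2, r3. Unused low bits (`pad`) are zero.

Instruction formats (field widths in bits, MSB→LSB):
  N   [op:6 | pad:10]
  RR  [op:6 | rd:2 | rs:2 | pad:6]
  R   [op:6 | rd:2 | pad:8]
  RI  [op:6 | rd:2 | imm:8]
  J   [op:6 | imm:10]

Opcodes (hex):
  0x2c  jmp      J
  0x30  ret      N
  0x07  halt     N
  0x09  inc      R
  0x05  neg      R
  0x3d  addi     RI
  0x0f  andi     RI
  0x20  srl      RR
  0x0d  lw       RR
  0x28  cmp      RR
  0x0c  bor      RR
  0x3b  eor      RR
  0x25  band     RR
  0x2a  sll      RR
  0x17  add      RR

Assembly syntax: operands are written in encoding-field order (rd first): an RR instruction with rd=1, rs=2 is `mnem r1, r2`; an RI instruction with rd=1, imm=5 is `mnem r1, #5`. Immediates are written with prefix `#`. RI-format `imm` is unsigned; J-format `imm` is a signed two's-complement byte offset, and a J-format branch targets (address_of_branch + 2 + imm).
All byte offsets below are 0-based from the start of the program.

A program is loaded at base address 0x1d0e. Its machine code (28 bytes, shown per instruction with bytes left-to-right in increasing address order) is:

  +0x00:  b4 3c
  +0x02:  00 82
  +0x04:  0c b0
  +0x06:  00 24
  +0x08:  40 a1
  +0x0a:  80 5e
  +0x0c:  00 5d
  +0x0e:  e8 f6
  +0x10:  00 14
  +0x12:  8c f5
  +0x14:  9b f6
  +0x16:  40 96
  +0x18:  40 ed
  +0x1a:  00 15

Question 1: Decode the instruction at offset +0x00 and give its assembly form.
[00] b4 3c → 0x3cb4
  op=0x3cb4>>10=0xf ⇒ andi (RI)
  [9:8] rd=0 = r0
  [7:0] imm=180 = #180

andi r0, #180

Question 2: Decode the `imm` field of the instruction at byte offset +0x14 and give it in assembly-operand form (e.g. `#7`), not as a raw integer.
#155

[14] 9b f6 → 0xf69b
  op=0xf69b>>10=0x3d ⇒ addi (RI)
  [9:8] rd=2 = r2
  [7:0] imm=155 = #155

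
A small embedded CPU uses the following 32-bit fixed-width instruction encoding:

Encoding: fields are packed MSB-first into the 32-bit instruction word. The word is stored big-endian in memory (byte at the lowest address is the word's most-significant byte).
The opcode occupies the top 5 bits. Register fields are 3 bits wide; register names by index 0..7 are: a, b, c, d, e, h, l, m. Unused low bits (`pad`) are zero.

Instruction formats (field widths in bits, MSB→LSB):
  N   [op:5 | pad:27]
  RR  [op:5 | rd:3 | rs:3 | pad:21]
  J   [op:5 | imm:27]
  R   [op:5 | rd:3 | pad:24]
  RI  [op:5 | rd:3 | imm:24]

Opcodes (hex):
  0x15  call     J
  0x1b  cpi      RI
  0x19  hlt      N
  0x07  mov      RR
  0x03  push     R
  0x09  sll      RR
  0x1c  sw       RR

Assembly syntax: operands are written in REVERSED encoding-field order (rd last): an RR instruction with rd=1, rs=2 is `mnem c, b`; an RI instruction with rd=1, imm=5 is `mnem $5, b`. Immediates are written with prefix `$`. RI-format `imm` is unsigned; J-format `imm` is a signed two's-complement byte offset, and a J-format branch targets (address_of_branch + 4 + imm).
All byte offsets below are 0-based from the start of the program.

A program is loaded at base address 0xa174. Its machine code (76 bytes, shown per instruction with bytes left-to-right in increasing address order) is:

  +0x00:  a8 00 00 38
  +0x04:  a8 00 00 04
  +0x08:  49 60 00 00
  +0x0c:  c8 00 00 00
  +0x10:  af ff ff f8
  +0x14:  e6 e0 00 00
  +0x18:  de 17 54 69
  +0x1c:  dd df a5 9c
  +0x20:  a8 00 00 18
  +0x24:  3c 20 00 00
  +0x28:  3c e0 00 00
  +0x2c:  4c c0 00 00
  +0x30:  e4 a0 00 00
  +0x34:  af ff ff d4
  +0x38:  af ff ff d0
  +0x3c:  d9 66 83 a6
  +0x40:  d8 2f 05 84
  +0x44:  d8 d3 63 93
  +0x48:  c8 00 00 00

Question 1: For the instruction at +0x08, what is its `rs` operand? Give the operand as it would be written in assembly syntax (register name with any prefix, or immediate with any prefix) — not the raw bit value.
off 0x08: read 49 60 00 00 as big → 0x49600000
  top 5b → 0x9 → sll [RR]
  rd@[26:24]=0x1 ⇒ b
  rs@[23:21]=0x3 ⇒ d

d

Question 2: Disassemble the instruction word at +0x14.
off 0x14: read e6 e0 00 00 as big → 0xe6e00000
  opcode bits[31:27]=0x1c: sw/RR
  rd: (w>>24)&0x7=0x6 → l
  rs: (w>>21)&0x7=0x7 → m

sw m, l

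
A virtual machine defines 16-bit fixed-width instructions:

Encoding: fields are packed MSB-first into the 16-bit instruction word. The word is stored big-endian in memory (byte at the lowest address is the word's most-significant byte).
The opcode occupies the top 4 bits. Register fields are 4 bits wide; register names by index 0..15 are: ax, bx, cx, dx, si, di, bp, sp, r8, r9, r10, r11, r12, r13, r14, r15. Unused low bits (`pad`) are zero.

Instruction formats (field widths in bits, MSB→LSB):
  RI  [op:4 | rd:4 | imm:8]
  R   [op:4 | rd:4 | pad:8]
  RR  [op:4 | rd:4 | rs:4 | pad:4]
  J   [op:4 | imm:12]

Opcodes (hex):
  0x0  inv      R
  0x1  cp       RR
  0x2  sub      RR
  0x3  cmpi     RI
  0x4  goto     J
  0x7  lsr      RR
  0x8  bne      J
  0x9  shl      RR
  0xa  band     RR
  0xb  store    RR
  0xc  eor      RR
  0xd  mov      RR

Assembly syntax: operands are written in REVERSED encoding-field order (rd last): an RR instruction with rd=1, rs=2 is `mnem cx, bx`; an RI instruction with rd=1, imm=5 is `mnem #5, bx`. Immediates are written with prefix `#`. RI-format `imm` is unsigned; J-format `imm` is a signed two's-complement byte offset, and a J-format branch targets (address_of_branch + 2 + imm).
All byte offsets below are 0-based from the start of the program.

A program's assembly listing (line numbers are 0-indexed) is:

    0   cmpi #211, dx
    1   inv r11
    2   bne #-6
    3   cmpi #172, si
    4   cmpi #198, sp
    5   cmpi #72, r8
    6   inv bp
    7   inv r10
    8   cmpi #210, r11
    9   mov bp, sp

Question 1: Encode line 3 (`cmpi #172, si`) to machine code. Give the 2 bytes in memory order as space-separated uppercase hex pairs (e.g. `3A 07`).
34 AC

line 3 (cmpi): pack op=0x3:4|rd=4:4|imm=172:8 = 0x34ac; big→ 34 ac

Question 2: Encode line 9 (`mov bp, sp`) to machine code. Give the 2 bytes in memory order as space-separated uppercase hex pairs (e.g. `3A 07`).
9. mov fields op=0xd:4|rd=7:4|rs=6:4|pad=0:4 → word d760h → d7 60

D7 60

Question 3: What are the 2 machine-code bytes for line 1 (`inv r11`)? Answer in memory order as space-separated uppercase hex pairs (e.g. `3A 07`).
L1: inv op=0x0:4|rd=11:4|pad=0:8 ⇒ 0x0b00 ⇒ big 0b 00

0B 00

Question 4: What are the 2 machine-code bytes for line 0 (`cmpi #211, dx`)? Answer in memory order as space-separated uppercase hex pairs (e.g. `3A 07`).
33 D3

line 0 (cmpi): pack op=0x3:4|rd=3:4|imm=211:8 = 0x33d3; big→ 33 d3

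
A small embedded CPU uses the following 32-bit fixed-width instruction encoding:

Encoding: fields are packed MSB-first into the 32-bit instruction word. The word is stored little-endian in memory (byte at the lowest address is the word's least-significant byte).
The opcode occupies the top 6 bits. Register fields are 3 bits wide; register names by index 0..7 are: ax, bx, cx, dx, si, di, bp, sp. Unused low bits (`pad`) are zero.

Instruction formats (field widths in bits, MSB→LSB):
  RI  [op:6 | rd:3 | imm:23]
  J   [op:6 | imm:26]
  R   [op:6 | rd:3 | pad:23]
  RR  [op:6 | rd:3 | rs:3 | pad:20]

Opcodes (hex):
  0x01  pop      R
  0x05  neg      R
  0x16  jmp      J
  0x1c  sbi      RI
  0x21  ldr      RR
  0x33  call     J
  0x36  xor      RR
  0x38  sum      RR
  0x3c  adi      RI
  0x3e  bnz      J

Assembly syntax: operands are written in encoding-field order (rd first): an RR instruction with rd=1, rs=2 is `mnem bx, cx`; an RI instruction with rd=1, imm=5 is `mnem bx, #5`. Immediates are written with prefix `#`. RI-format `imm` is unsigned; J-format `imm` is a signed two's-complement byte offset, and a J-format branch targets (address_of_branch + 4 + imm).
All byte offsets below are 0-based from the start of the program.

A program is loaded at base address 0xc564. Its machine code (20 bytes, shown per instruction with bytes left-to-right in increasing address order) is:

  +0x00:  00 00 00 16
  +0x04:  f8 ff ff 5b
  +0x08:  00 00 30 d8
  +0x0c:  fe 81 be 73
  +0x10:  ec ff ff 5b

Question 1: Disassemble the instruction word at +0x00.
neg si

[00] 00 00 00 16 → 0x16000000
  opcode bits[31:26]=0x5: neg/R
  [25:23] rd=4 = si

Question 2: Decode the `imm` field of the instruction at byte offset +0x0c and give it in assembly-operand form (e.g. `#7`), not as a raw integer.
#4096510

@+0c  little-endian(fe 81 be 73) = 0x73be81fe
  top 6b → 0x1c → sbi [RI]
  rd: (w>>23)&0x7=0x7 → sp
  imm: (w>>0)&0x7fffff=0x3e81fe → #4096510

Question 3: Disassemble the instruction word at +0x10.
jmp #-20

[10] ec ff ff 5b → 0x5bffffec
  top 6b → 0x16 → jmp [J]
  imm@[25:0]=0x3ffffec (s26→-20) ⇒ #-20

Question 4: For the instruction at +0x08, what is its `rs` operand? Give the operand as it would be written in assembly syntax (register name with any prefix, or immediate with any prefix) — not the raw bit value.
dx

off 0x08: read 00 00 30 d8 as little → 0xd8300000
  opcode bits[31:26]=0x36: xor/RR
  [25:23] rd=0 = ax
  [22:20] rs=3 = dx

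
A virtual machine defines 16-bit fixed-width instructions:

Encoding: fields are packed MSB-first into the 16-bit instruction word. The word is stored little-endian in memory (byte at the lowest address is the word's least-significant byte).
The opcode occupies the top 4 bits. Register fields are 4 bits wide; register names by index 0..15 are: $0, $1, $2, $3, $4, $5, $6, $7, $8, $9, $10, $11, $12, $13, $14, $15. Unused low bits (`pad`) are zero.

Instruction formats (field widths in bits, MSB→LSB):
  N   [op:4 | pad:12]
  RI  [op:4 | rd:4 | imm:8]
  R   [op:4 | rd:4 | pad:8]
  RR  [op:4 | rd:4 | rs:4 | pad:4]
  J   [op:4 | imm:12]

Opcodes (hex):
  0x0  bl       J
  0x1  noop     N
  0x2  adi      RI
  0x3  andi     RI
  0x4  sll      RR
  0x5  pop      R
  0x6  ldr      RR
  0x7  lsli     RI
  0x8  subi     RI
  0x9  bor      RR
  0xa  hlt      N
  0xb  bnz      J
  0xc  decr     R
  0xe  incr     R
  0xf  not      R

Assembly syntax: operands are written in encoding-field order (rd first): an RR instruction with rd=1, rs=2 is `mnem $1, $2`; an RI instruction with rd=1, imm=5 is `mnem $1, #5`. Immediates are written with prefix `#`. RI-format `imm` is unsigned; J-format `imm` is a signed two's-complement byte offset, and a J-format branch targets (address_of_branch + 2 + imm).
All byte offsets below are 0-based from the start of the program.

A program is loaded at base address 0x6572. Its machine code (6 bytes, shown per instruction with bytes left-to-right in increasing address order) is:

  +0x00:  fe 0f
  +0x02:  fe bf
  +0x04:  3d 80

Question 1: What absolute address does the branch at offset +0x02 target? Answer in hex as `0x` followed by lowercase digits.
@+02  little-endian(fe bf) = 0xbffe
  opcode bits[15:12]=0xb: bnz/J
  imm@[11:0]=0xffe (s12→-2) ⇒ #-2
  target = base 0x6572 + off 0x02 + 2 + imm -2 = 0x6574

0x6574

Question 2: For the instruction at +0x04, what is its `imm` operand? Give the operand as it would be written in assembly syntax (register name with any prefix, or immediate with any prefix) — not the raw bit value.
#61

off 0x04: read 3d 80 as little → 0x803d
  top 4b → 0x8 → subi [RI]
  rd: (w>>8)&0xf=0x0 → $0
  imm: (w>>0)&0xff=0x3d → #61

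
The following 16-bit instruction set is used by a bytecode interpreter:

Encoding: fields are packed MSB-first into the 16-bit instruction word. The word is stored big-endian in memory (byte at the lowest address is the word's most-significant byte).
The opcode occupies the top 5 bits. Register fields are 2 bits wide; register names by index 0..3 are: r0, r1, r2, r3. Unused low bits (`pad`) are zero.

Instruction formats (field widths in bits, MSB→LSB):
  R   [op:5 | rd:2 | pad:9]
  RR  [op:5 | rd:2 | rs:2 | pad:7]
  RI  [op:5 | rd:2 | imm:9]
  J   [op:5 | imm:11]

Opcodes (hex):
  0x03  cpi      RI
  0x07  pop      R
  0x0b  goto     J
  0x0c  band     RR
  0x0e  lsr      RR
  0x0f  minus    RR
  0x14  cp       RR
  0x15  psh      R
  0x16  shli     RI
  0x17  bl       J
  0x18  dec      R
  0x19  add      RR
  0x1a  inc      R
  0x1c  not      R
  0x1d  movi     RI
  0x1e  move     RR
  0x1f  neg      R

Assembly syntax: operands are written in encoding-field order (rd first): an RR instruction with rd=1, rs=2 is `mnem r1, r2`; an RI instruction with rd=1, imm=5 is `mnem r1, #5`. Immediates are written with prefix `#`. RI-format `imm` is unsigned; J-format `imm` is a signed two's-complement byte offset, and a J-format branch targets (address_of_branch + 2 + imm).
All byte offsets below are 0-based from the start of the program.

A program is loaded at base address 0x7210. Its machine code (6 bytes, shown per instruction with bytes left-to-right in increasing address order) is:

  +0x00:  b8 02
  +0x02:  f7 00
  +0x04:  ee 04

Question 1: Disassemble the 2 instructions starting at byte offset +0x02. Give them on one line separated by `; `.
move r3, r2; movi r3, #4

off 0x02: read f7 00 as big → 0xf700
  top 5b → 0x1e → move [RR]
  rd: (w>>9)&0x3=0x3 → r3
  rs: (w>>7)&0x3=0x2 → r2
off 0x04: read ee 04 as big → 0xee04
  top 5b → 0x1d → movi [RI]
  rd: (w>>9)&0x3=0x3 → r3
  imm: (w>>0)&0x1ff=0x4 → #4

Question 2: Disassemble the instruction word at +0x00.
@+00  big-endian(b8 02) = 0xb802
  op=0xb802>>11=0x17 ⇒ bl (J)
  [10:0] imm=2 = #2

bl #2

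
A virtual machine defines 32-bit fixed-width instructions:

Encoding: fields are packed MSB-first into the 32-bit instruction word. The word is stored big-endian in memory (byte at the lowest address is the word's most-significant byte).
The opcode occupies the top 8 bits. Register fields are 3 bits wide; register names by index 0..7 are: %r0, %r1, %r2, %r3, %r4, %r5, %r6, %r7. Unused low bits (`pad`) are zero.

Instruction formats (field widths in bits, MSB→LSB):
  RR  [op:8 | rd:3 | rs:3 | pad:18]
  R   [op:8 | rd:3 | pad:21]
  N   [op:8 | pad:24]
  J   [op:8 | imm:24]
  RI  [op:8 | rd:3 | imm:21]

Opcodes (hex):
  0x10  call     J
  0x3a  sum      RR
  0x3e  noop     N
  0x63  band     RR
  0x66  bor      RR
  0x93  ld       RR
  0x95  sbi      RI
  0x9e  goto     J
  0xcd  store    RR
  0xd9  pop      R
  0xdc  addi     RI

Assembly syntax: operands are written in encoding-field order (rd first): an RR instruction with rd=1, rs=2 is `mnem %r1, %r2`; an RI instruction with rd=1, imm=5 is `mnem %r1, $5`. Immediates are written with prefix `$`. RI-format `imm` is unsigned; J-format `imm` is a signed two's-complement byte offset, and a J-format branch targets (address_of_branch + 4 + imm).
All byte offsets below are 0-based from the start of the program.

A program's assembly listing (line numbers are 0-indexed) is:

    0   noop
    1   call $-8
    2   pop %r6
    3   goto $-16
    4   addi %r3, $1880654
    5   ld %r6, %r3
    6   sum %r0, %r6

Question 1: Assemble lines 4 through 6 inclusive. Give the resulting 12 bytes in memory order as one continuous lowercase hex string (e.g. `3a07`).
dc7cb24e93cc00003a180000

line 4 (addi): pack op=0xdc:8|rd=3:3|imm=1880654:21 = 0xdc7cb24e; big→ dc 7c b2 4e
line 5 (ld): pack op=0x93:8|rd=6:3|rs=3:3|pad=0:18 = 0x93cc0000; big→ 93 cc 00 00
line 6 (sum): pack op=0x3a:8|rd=0:3|rs=6:3|pad=0:18 = 0x3a180000; big→ 3a 18 00 00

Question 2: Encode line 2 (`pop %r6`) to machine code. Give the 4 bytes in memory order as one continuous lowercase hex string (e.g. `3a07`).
line 2 (pop): pack op=0xd9:8|rd=6:3|pad=0:21 = 0xd9c00000; big→ d9 c0 00 00

d9c00000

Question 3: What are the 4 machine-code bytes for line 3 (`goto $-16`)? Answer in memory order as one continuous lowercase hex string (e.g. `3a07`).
3. goto fields op=0x9e:8|imm=-16:24 → word 9efffff0h → 9e ff ff f0

9efffff0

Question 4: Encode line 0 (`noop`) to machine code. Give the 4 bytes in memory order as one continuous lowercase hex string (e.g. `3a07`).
L0: noop op=0x3e:8|pad=0:24 ⇒ 0x3e000000 ⇒ big 3e 00 00 00

3e000000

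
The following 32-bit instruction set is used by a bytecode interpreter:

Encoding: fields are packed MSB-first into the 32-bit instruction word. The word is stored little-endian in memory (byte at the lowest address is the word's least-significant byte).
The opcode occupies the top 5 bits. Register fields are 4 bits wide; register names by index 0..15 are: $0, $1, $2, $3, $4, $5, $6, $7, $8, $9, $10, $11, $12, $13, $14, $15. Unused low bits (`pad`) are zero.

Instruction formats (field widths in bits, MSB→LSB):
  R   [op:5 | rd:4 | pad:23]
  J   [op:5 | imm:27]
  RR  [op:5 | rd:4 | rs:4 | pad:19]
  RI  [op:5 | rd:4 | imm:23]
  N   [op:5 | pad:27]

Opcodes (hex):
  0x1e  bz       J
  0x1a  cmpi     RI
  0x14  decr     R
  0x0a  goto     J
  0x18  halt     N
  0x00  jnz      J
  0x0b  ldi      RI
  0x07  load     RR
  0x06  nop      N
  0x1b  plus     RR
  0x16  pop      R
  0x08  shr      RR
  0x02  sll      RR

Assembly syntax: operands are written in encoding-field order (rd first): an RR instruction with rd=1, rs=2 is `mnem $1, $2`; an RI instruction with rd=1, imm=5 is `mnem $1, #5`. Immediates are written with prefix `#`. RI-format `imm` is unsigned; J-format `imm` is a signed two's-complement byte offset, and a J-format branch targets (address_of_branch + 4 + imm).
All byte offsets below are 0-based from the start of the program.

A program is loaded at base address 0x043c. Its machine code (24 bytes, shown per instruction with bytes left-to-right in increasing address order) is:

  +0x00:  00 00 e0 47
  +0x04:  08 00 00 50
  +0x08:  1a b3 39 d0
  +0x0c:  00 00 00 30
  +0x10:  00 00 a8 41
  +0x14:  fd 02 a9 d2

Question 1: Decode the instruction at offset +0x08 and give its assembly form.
+0x08: 1a b3 39 d0 ⇒ word 0xd039b31a (little)
  top 5b → 0x1a → cmpi [RI]
  rd: (w>>23)&0xf=0x0 → $0
  imm: (w>>0)&0x7fffff=0x39b31a → #3781402

cmpi $0, #3781402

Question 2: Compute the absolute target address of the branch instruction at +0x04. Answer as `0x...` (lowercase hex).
+0x04: 08 00 00 50 ⇒ word 0x50000008 (little)
  opcode bits[31:27]=0xa: goto/J
  imm: (w>>0)&0x7ffffff=0x8 → #8
  target = base 0x043c + off 0x04 + 4 + imm 8 = 0x044c

0x044c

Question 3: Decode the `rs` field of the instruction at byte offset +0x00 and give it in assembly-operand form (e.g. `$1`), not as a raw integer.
+0x00: 00 00 e0 47 ⇒ word 0x47e00000 (little)
  opcode bits[31:27]=0x8: shr/RR
  rd@[26:23]=0xf ⇒ $15
  rs@[22:19]=0xc ⇒ $12

$12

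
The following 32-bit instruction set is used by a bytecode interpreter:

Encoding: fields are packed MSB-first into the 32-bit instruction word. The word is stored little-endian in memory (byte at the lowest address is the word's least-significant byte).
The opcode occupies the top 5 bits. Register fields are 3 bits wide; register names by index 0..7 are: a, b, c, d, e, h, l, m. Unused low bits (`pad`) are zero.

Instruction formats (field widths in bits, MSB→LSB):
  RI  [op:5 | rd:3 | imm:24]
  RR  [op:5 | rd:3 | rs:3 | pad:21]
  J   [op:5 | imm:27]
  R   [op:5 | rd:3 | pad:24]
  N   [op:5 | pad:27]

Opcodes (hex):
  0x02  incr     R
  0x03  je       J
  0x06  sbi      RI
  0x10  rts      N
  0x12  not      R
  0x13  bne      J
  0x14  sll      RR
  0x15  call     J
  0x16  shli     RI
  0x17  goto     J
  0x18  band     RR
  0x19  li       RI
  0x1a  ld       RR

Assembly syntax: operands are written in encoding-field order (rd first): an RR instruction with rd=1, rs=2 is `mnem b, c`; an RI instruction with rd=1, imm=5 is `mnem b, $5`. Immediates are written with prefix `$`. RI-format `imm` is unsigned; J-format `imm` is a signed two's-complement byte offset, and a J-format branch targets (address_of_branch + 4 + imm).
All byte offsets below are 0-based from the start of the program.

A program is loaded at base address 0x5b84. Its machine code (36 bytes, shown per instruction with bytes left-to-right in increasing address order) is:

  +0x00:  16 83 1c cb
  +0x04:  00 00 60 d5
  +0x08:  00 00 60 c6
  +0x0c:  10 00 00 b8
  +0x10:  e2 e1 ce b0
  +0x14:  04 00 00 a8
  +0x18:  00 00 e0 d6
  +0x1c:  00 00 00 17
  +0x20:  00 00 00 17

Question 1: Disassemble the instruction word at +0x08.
+0x08: 00 00 60 c6 ⇒ word 0xc6600000 (little)
  opcode bits[31:27]=0x18: band/RR
  rd: (w>>24)&0x7=0x6 → l
  rs: (w>>21)&0x7=0x3 → d

band l, d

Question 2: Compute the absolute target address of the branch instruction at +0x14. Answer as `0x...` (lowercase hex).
@+14  little-endian(04 00 00 a8) = 0xa8000004
  top 5b → 0x15 → call [J]
  imm@[26:0]=0x4 ⇒ $4
  target = base 0x5b84 + off 0x14 + 4 + imm 4 = 0x5ba0

0x5ba0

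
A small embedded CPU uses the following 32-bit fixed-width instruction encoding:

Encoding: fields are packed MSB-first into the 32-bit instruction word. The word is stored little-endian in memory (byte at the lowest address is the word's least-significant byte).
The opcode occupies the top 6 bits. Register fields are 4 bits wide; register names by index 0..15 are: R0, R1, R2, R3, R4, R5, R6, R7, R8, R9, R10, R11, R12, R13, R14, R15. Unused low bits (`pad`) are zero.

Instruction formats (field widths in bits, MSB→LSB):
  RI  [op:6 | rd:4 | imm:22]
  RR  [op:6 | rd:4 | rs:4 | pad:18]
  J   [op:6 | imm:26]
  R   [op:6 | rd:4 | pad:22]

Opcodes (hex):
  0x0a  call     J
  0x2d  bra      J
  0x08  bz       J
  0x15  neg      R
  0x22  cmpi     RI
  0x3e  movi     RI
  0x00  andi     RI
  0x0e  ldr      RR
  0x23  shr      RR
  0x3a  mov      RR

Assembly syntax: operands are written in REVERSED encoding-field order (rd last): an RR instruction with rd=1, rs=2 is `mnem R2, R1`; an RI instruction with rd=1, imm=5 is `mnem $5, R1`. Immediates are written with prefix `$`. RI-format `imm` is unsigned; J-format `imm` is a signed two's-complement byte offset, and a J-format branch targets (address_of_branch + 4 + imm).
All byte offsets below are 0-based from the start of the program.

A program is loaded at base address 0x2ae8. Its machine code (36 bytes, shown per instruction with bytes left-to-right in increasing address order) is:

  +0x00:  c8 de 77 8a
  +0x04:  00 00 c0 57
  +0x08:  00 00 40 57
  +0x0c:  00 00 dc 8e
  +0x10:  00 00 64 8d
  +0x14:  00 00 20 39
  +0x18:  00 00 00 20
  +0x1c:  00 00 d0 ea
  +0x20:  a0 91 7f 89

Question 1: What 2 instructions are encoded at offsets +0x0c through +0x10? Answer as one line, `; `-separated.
[0c] 00 00 dc 8e → 0x8edc0000
  op=0x8edc0000>>26=0x23 ⇒ shr (RR)
  rd@[25:22]=0xb ⇒ R11
  rs@[21:18]=0x7 ⇒ R7
[10] 00 00 64 8d → 0x8d640000
  op=0x8d640000>>26=0x23 ⇒ shr (RR)
  rd@[25:22]=0x5 ⇒ R5
  rs@[21:18]=0x9 ⇒ R9

shr R7, R11; shr R9, R5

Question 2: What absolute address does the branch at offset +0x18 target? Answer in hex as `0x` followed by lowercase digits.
0x2b04

@+18  little-endian(00 00 00 20) = 0x20000000
  opcode bits[31:26]=0x8: bz/J
  imm: (w>>0)&0x3ffffff=0x0 → $0
  target = base 0x2ae8 + off 0x18 + 4 + imm 0 = 0x2b04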